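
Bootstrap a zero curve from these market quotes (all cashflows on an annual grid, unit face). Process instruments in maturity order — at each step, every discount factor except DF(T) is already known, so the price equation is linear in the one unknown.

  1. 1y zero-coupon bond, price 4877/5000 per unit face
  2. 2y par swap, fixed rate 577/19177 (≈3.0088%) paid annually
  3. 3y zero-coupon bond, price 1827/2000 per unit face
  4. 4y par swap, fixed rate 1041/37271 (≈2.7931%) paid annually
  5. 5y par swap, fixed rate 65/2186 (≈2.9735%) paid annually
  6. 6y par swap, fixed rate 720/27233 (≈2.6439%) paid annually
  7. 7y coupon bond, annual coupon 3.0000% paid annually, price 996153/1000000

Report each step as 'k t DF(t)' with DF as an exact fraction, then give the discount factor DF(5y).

step 1 [1y] zero: DF = P = 4877/5000 ≈ 0.975400
step 2 [2y] swap r/1=577/19177: DF=(1 − 577/19177·(0.975400))/(1+577/19177) = 9423/10000 ≈ 0.942300
step 3 [3y] zero: DF = P = 1827/2000 ≈ 0.913500
step 4 [4y] swap r/1=1041/37271: DF=(1 − 1041/37271·(0.975400+0.942300+0.913500))/(1+1041/37271) = 8959/10000 ≈ 0.895900
step 5 [5y] swap r/1=65/2186: DF=(1 − 65/2186·(0.975400+0.942300+0.913500+0.895900))/(1+65/2186) = 1727/2000 ≈ 0.863500
step 6 [6y] swap r/1=720/27233: DF=(1 − 720/27233·(0.975400+0.942300+0.913500+0.895900+0.863500))/(1+720/27233) = 107/125 ≈ 0.856000
step 7 [7y] bond c/1=3/100: DF=(996153/1000000 − 3/100·(0.975400+0.942300+0.913500+0.895900+0.863500+0.856000))/(1+3/100) = 1617/2000 ≈ 0.808500

1 1 4877/5000
2 2 9423/10000
3 3 1827/2000
4 4 8959/10000
5 5 1727/2000
6 6 107/125
7 7 1617/2000
DF(5y) = 1727/2000 ≈ 0.863500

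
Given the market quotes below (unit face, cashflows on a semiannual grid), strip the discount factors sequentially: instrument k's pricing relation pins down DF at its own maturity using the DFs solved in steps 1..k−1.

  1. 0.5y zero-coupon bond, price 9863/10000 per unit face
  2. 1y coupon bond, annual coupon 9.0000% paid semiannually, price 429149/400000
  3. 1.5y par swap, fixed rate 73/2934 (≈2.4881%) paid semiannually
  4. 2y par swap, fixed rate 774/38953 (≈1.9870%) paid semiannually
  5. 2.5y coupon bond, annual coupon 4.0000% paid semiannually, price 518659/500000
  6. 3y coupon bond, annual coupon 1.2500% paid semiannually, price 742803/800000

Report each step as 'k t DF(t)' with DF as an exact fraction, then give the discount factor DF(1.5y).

1 1/2 9863/10000
2 1 4921/5000
3 3/2 1927/2000
4 2 9613/10000
5 5/2 4703/5000
6 3 8927/10000
DF(1.5y) = 1927/2000 ≈ 0.963500

step 1 [0.5y] zero: DF = P = 9863/10000 ≈ 0.986300
step 2 [1y] bond c/2=9/200: DF=(429149/400000 − 9/200·(0.986300))/(1+9/200) = 4921/5000 ≈ 0.984200
step 3 [1.5y] swap r/2=73/5868: DF=(1 − 73/5868·(0.986300+0.984200))/(1+73/5868) = 1927/2000 ≈ 0.963500
step 4 [2y] swap r/2=387/38953: DF=(1 − 387/38953·(0.986300+0.984200+0.963500))/(1+387/38953) = 9613/10000 ≈ 0.961300
step 5 [2.5y] bond c/2=1/50: DF=(518659/500000 − 1/50·(0.986300+0.984200+0.963500+0.961300))/(1+1/50) = 4703/5000 ≈ 0.940600
step 6 [3y] bond c/2=1/160: DF=(742803/800000 − 1/160·(0.986300+0.984200+0.963500+0.961300+0.940600))/(1+1/160) = 8927/10000 ≈ 0.892700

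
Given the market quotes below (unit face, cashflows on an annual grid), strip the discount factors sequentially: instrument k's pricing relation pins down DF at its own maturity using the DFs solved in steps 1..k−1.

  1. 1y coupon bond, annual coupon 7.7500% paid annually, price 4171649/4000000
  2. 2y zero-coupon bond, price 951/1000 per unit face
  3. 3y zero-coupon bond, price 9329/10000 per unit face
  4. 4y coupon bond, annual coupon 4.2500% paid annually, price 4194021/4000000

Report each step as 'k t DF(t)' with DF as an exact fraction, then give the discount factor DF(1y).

1 1 9679/10000
2 2 951/1000
3 3 9329/10000
4 4 1779/2000
DF(1y) = 9679/10000 ≈ 0.967900

step 1 [1y] bond c/1=31/400: DF=(4171649/4000000 − 31/400·(0))/(1+31/400) = 9679/10000 ≈ 0.967900
step 2 [2y] zero: DF = P = 951/1000 ≈ 0.951000
step 3 [3y] zero: DF = P = 9329/10000 ≈ 0.932900
step 4 [4y] bond c/1=17/400: DF=(4194021/4000000 − 17/400·(0.967900+0.951000+0.932900))/(1+17/400) = 1779/2000 ≈ 0.889500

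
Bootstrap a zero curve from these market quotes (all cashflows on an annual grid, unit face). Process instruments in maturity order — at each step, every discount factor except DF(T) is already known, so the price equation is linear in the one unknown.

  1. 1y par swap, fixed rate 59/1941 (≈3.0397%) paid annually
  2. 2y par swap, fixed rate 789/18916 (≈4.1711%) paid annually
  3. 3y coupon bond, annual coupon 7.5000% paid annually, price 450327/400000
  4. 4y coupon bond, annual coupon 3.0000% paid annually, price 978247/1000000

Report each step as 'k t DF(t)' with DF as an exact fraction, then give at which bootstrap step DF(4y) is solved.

step 1 [1y] swap r/1=59/1941: DF=(1 − 59/1941·(0))/(1+59/1941) = 1941/2000 ≈ 0.970500
step 2 [2y] swap r/1=789/18916: DF=(1 − 789/18916·(0.970500))/(1+789/18916) = 9211/10000 ≈ 0.921100
step 3 [3y] bond c/1=3/40: DF=(450327/400000 − 3/40·(0.970500+0.921100))/(1+3/40) = 9153/10000 ≈ 0.915300
step 4 [4y] bond c/1=3/100: DF=(978247/1000000 − 3/100·(0.970500+0.921100+0.915300))/(1+3/100) = 217/250 ≈ 0.868000

1 1 1941/2000
2 2 9211/10000
3 3 9153/10000
4 4 217/250
DF(4y) is solved at step 4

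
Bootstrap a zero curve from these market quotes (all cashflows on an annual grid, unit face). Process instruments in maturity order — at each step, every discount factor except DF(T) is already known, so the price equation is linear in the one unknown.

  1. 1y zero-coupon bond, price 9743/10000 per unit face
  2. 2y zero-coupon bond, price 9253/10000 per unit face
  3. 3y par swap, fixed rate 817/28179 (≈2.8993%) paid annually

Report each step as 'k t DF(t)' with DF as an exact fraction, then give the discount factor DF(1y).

step 1 [1y] zero: DF = P = 9743/10000 ≈ 0.974300
step 2 [2y] zero: DF = P = 9253/10000 ≈ 0.925300
step 3 [3y] swap r/1=817/28179: DF=(1 − 817/28179·(0.974300+0.925300))/(1+817/28179) = 9183/10000 ≈ 0.918300

1 1 9743/10000
2 2 9253/10000
3 3 9183/10000
DF(1y) = 9743/10000 ≈ 0.974300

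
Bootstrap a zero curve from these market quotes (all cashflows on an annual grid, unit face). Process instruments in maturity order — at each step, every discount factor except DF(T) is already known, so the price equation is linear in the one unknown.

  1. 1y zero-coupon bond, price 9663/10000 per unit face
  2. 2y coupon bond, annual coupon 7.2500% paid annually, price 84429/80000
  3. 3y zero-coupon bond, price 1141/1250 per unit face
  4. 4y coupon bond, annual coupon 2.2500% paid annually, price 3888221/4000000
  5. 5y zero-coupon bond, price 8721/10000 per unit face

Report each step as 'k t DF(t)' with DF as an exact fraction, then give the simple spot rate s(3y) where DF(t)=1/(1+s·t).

1 1 9663/10000
2 2 9187/10000
3 3 1141/1250
4 4 8891/10000
5 5 8721/10000
s(3y) = (1/(1141/1250) − 1)/(3) = 109/3423 ≈ 3.1843%

step 1 [1y] zero: DF = P = 9663/10000 ≈ 0.966300
step 2 [2y] bond c/1=29/400: DF=(84429/80000 − 29/400·(0.966300))/(1+29/400) = 9187/10000 ≈ 0.918700
step 3 [3y] zero: DF = P = 1141/1250 ≈ 0.912800
step 4 [4y] bond c/1=9/400: DF=(3888221/4000000 − 9/400·(0.966300+0.918700+0.912800))/(1+9/400) = 8891/10000 ≈ 0.889100
step 5 [5y] zero: DF = P = 8721/10000 ≈ 0.872100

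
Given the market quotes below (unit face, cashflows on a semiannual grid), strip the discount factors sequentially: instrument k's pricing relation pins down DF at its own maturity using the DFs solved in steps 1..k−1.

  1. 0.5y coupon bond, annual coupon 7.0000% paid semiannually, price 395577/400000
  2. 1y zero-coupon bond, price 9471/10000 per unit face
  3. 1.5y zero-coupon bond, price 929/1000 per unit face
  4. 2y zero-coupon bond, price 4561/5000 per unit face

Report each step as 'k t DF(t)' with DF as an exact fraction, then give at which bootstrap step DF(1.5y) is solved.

step 1 [0.5y] bond c/2=7/200: DF=(395577/400000 − 7/200·(0))/(1+7/200) = 1911/2000 ≈ 0.955500
step 2 [1y] zero: DF = P = 9471/10000 ≈ 0.947100
step 3 [1.5y] zero: DF = P = 929/1000 ≈ 0.929000
step 4 [2y] zero: DF = P = 4561/5000 ≈ 0.912200

1 1/2 1911/2000
2 1 9471/10000
3 3/2 929/1000
4 2 4561/5000
DF(1.5y) is solved at step 3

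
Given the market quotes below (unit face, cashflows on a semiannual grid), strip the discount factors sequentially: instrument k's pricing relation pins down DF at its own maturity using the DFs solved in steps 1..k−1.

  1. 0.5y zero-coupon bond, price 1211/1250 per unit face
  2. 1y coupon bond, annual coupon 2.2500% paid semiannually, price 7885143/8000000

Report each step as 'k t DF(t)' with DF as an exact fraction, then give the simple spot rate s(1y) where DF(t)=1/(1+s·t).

step 1 [0.5y] zero: DF = P = 1211/1250 ≈ 0.968800
step 2 [1y] bond c/2=9/800: DF=(7885143/8000000 − 9/800·(0.968800))/(1+9/800) = 9639/10000 ≈ 0.963900

1 1/2 1211/1250
2 1 9639/10000
s(1y) = (1/(9639/10000) − 1)/(1) = 361/9639 ≈ 3.7452%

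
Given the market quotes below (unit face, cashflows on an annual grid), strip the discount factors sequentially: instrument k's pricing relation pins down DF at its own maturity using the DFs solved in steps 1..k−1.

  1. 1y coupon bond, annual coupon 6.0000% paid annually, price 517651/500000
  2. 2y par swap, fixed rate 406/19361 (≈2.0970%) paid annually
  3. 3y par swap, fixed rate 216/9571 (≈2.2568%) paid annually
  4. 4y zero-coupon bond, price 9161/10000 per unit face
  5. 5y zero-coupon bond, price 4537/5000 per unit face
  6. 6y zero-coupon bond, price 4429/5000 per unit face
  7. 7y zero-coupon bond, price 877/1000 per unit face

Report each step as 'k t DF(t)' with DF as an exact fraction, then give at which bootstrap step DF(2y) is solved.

1 1 9767/10000
2 2 4797/5000
3 3 1169/1250
4 4 9161/10000
5 5 4537/5000
6 6 4429/5000
7 7 877/1000
DF(2y) is solved at step 2

step 1 [1y] bond c/1=3/50: DF=(517651/500000 − 3/50·(0))/(1+3/50) = 9767/10000 ≈ 0.976700
step 2 [2y] swap r/1=406/19361: DF=(1 − 406/19361·(0.976700))/(1+406/19361) = 4797/5000 ≈ 0.959400
step 3 [3y] swap r/1=216/9571: DF=(1 − 216/9571·(0.976700+0.959400))/(1+216/9571) = 1169/1250 ≈ 0.935200
step 4 [4y] zero: DF = P = 9161/10000 ≈ 0.916100
step 5 [5y] zero: DF = P = 4537/5000 ≈ 0.907400
step 6 [6y] zero: DF = P = 4429/5000 ≈ 0.885800
step 7 [7y] zero: DF = P = 877/1000 ≈ 0.877000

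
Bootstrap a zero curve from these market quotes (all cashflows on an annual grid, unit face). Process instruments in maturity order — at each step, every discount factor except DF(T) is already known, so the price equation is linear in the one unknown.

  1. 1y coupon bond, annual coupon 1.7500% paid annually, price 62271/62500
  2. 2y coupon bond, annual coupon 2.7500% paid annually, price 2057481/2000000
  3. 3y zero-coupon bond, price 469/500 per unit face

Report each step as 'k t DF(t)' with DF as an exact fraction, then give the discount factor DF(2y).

step 1 [1y] bond c/1=7/400: DF=(62271/62500 − 7/400·(0))/(1+7/400) = 612/625 ≈ 0.979200
step 2 [2y] bond c/1=11/400: DF=(2057481/2000000 − 11/400·(0.979200))/(1+11/400) = 39/40 ≈ 0.975000
step 3 [3y] zero: DF = P = 469/500 ≈ 0.938000

1 1 612/625
2 2 39/40
3 3 469/500
DF(2y) = 39/40 ≈ 0.975000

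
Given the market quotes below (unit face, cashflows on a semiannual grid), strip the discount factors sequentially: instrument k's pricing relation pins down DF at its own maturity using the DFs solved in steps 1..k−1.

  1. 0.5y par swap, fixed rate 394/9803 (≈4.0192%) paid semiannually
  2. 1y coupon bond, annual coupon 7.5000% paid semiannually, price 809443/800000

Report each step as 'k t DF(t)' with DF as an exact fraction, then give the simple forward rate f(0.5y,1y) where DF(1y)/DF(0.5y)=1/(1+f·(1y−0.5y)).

1 1/2 9803/10000
2 1 4699/5000
f(0.5y,1y) = ((9803/10000)/(4699/5000) − 1)/(1/2) = 405/4699 ≈ 8.6189%

step 1 [0.5y] swap r/2=197/9803: DF=(1 − 197/9803·(0))/(1+197/9803) = 9803/10000 ≈ 0.980300
step 2 [1y] bond c/2=3/80: DF=(809443/800000 − 3/80·(0.980300))/(1+3/80) = 4699/5000 ≈ 0.939800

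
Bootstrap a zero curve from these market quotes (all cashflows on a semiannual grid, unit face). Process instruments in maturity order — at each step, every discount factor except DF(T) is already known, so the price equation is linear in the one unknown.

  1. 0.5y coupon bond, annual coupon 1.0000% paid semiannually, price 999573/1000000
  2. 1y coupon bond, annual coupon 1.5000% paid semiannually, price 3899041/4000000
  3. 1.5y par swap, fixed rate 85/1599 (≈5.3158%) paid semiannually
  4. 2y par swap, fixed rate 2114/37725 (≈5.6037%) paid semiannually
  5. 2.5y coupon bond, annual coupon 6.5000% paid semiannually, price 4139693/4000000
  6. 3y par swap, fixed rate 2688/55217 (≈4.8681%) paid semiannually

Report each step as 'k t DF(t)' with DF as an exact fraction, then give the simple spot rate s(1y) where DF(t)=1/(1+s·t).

step 1 [0.5y] bond c/2=1/200: DF=(999573/1000000 − 1/200·(0))/(1+1/200) = 4973/5000 ≈ 0.994600
step 2 [1y] bond c/2=3/400: DF=(3899041/4000000 − 3/400·(0.994600))/(1+3/400) = 9601/10000 ≈ 0.960100
step 3 [1.5y] swap r/2=85/3198: DF=(1 − 85/3198·(0.994600+0.960100))/(1+85/3198) = 1847/2000 ≈ 0.923500
step 4 [2y] swap r/2=1057/37725: DF=(1 − 1057/37725·(0.994600+0.960100+0.923500))/(1+1057/37725) = 8943/10000 ≈ 0.894300
step 5 [2.5y] bond c/2=13/400: DF=(4139693/4000000 − 13/400·(0.994600+0.960100+0.923500+0.894300))/(1+13/400) = 2209/2500 ≈ 0.883600
step 6 [3y] swap r/2=1344/55217: DF=(1 − 1344/55217·(0.994600+0.960100+0.923500+0.894300+0.883600))/(1+1344/55217) = 541/625 ≈ 0.865600

1 1/2 4973/5000
2 1 9601/10000
3 3/2 1847/2000
4 2 8943/10000
5 5/2 2209/2500
6 3 541/625
s(1y) = (1/(9601/10000) − 1)/(1) = 399/9601 ≈ 4.1558%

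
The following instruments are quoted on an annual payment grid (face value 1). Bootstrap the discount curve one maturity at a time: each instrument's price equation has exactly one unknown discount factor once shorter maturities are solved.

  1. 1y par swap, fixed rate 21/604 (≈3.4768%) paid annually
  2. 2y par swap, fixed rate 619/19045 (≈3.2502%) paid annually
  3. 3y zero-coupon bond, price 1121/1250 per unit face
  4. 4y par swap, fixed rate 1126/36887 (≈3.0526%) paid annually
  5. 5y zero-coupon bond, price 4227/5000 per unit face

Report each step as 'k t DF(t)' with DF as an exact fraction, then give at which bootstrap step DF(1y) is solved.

1 1 604/625
2 2 9381/10000
3 3 1121/1250
4 4 4437/5000
5 5 4227/5000
DF(1y) is solved at step 1

step 1 [1y] swap r/1=21/604: DF=(1 − 21/604·(0))/(1+21/604) = 604/625 ≈ 0.966400
step 2 [2y] swap r/1=619/19045: DF=(1 − 619/19045·(0.966400))/(1+619/19045) = 9381/10000 ≈ 0.938100
step 3 [3y] zero: DF = P = 1121/1250 ≈ 0.896800
step 4 [4y] swap r/1=1126/36887: DF=(1 − 1126/36887·(0.966400+0.938100+0.896800))/(1+1126/36887) = 4437/5000 ≈ 0.887400
step 5 [5y] zero: DF = P = 4227/5000 ≈ 0.845400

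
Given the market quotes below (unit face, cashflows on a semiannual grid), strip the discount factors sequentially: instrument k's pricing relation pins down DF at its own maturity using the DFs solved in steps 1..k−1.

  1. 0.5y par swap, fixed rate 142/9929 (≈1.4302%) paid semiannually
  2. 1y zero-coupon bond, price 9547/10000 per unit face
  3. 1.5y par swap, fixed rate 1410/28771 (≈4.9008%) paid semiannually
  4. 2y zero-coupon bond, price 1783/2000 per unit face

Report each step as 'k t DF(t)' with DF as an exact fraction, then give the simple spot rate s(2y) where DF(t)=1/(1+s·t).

1 1/2 9929/10000
2 1 9547/10000
3 3/2 1859/2000
4 2 1783/2000
s(2y) = (1/(1783/2000) − 1)/(2) = 217/3566 ≈ 6.0852%

step 1 [0.5y] swap r/2=71/9929: DF=(1 − 71/9929·(0))/(1+71/9929) = 9929/10000 ≈ 0.992900
step 2 [1y] zero: DF = P = 9547/10000 ≈ 0.954700
step 3 [1.5y] swap r/2=705/28771: DF=(1 − 705/28771·(0.992900+0.954700))/(1+705/28771) = 1859/2000 ≈ 0.929500
step 4 [2y] zero: DF = P = 1783/2000 ≈ 0.891500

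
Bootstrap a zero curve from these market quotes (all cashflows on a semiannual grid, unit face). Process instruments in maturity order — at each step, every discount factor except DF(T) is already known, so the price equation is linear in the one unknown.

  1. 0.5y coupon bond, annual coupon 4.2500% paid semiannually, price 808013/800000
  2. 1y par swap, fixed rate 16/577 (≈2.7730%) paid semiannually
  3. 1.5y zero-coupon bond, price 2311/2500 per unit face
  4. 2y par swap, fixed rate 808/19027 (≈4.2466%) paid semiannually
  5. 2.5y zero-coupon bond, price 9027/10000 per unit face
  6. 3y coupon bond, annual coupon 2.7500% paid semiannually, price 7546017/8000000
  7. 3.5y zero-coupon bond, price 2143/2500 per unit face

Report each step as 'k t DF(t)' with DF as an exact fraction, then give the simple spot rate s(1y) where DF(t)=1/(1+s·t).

1 1/2 989/1000
2 1 608/625
3 3/2 2311/2500
4 2 1149/1250
5 5/2 9027/10000
6 3 4333/5000
7 7/2 2143/2500
s(1y) = (1/(608/625) − 1)/(1) = 17/608 ≈ 2.7961%

step 1 [0.5y] bond c/2=17/800: DF=(808013/800000 − 17/800·(0))/(1+17/800) = 989/1000 ≈ 0.989000
step 2 [1y] swap r/2=8/577: DF=(1 − 8/577·(0.989000))/(1+8/577) = 608/625 ≈ 0.972800
step 3 [1.5y] zero: DF = P = 2311/2500 ≈ 0.924400
step 4 [2y] swap r/2=404/19027: DF=(1 − 404/19027·(0.989000+0.972800+0.924400))/(1+404/19027) = 1149/1250 ≈ 0.919200
step 5 [2.5y] zero: DF = P = 9027/10000 ≈ 0.902700
step 6 [3y] bond c/2=11/800: DF=(7546017/8000000 − 11/800·(0.989000+0.972800+0.924400+0.919200+0.902700))/(1+11/800) = 4333/5000 ≈ 0.866600
step 7 [3.5y] zero: DF = P = 2143/2500 ≈ 0.857200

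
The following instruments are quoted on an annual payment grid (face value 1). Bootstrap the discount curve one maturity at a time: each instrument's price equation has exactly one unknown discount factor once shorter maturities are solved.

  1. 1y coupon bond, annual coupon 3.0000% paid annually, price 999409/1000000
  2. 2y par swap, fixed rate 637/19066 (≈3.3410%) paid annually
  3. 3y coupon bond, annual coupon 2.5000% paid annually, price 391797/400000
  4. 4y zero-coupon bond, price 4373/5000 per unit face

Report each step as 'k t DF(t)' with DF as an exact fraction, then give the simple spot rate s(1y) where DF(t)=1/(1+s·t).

step 1 [1y] bond c/1=3/100: DF=(999409/1000000 − 3/100·(0))/(1+3/100) = 9703/10000 ≈ 0.970300
step 2 [2y] swap r/1=637/19066: DF=(1 − 637/19066·(0.970300))/(1+637/19066) = 9363/10000 ≈ 0.936300
step 3 [3y] bond c/1=1/40: DF=(391797/400000 − 1/40·(0.970300+0.936300))/(1+1/40) = 9091/10000 ≈ 0.909100
step 4 [4y] zero: DF = P = 4373/5000 ≈ 0.874600

1 1 9703/10000
2 2 9363/10000
3 3 9091/10000
4 4 4373/5000
s(1y) = (1/(9703/10000) − 1)/(1) = 297/9703 ≈ 3.0609%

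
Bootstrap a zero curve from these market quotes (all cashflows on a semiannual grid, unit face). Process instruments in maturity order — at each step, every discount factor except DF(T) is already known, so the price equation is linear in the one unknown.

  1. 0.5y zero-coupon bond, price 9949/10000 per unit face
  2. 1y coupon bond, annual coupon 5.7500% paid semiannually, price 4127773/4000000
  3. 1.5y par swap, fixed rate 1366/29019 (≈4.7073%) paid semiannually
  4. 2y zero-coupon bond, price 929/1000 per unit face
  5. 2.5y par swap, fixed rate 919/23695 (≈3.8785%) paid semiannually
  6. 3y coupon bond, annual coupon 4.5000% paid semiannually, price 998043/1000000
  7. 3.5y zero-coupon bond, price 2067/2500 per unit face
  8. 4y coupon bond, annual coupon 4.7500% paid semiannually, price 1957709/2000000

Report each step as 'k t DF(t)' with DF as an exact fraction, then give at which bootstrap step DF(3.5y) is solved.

1 1/2 9949/10000
2 1 9753/10000
3 3/2 9317/10000
4 2 929/1000
5 5/2 9081/10000
6 3 4359/5000
7 7/2 2067/2500
8 4 2017/2500
DF(3.5y) is solved at step 7

step 1 [0.5y] zero: DF = P = 9949/10000 ≈ 0.994900
step 2 [1y] bond c/2=23/800: DF=(4127773/4000000 − 23/800·(0.994900))/(1+23/800) = 9753/10000 ≈ 0.975300
step 3 [1.5y] swap r/2=683/29019: DF=(1 − 683/29019·(0.994900+0.975300))/(1+683/29019) = 9317/10000 ≈ 0.931700
step 4 [2y] zero: DF = P = 929/1000 ≈ 0.929000
step 5 [2.5y] swap r/2=919/47390: DF=(1 − 919/47390·(0.994900+0.975300+0.931700+0.929000))/(1+919/47390) = 9081/10000 ≈ 0.908100
step 6 [3y] bond c/2=9/400: DF=(998043/1000000 − 9/400·(0.994900+0.975300+0.931700+0.929000+0.908100))/(1+9/400) = 4359/5000 ≈ 0.871800
step 7 [3.5y] zero: DF = P = 2067/2500 ≈ 0.826800
step 8 [4y] bond c/2=19/800: DF=(1957709/2000000 − 19/800·(0.994900+0.975300+0.931700+0.929000+0.908100+0.871800+0.826800))/(1+19/800) = 2017/2500 ≈ 0.806800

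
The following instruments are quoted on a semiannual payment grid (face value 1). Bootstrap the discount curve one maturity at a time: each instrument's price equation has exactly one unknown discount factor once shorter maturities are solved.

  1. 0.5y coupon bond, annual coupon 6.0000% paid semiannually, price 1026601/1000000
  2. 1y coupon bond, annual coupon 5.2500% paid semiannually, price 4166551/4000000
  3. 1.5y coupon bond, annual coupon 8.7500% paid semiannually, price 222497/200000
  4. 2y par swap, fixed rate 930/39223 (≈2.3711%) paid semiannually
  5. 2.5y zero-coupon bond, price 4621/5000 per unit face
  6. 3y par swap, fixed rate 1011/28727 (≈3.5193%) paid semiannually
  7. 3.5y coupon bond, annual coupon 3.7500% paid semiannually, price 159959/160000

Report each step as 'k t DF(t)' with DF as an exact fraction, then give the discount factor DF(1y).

step 1 [0.5y] bond c/2=3/100: DF=(1026601/1000000 − 3/100·(0))/(1+3/100) = 9967/10000 ≈ 0.996700
step 2 [1y] bond c/2=21/800: DF=(4166551/4000000 − 21/800·(0.996700))/(1+21/800) = 1979/2000 ≈ 0.989500
step 3 [1.5y] bond c/2=7/160: DF=(222497/200000 − 7/160·(0.996700+0.989500))/(1+7/160) = 4913/5000 ≈ 0.982600
step 4 [2y] swap r/2=465/39223: DF=(1 − 465/39223·(0.996700+0.989500+0.982600))/(1+465/39223) = 1907/2000 ≈ 0.953500
step 5 [2.5y] zero: DF = P = 4621/5000 ≈ 0.924200
step 6 [3y] swap r/2=1011/57454: DF=(1 − 1011/57454·(0.996700+0.989500+0.982600+0.953500+0.924200))/(1+1011/57454) = 8989/10000 ≈ 0.898900
step 7 [3.5y] bond c/2=3/160: DF=(159959/160000 − 3/160·(0.996700+0.989500+0.982600+0.953500+0.924200+0.898900))/(1+3/160) = 2189/2500 ≈ 0.875600

1 1/2 9967/10000
2 1 1979/2000
3 3/2 4913/5000
4 2 1907/2000
5 5/2 4621/5000
6 3 8989/10000
7 7/2 2189/2500
DF(1y) = 1979/2000 ≈ 0.989500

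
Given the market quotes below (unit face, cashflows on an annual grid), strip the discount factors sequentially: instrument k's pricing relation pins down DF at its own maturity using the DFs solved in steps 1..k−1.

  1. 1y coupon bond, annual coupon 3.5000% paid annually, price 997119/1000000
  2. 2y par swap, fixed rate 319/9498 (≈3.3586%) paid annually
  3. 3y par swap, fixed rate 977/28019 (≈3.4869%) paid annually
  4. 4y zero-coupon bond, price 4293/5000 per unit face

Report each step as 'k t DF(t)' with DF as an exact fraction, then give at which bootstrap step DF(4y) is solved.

step 1 [1y] bond c/1=7/200: DF=(997119/1000000 − 7/200·(0))/(1+7/200) = 4817/5000 ≈ 0.963400
step 2 [2y] swap r/1=319/9498: DF=(1 − 319/9498·(0.963400))/(1+319/9498) = 4681/5000 ≈ 0.936200
step 3 [3y] swap r/1=977/28019: DF=(1 − 977/28019·(0.963400+0.936200))/(1+977/28019) = 9023/10000 ≈ 0.902300
step 4 [4y] zero: DF = P = 4293/5000 ≈ 0.858600

1 1 4817/5000
2 2 4681/5000
3 3 9023/10000
4 4 4293/5000
DF(4y) is solved at step 4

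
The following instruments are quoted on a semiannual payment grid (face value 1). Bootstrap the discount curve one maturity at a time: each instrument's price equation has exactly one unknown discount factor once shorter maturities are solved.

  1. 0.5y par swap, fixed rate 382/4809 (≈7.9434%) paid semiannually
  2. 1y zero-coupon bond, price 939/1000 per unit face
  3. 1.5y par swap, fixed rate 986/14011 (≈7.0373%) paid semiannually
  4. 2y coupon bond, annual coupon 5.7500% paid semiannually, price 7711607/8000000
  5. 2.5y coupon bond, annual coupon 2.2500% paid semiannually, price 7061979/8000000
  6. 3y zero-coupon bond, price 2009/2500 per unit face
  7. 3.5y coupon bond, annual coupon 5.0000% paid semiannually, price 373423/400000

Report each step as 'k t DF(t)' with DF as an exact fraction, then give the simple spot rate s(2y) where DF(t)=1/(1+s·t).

step 1 [0.5y] swap r/2=191/4809: DF=(1 − 191/4809·(0))/(1+191/4809) = 4809/5000 ≈ 0.961800
step 2 [1y] zero: DF = P = 939/1000 ≈ 0.939000
step 3 [1.5y] swap r/2=493/14011: DF=(1 − 493/14011·(0.961800+0.939000))/(1+493/14011) = 4507/5000 ≈ 0.901400
step 4 [2y] bond c/2=23/800: DF=(7711607/8000000 − 23/800·(0.961800+0.939000+0.901400))/(1+23/800) = 8587/10000 ≈ 0.858700
step 5 [2.5y] bond c/2=9/800: DF=(7061979/8000000 − 9/800·(0.961800+0.939000+0.901400+0.858700))/(1+9/800) = 4161/5000 ≈ 0.832200
step 6 [3y] zero: DF = P = 2009/2500 ≈ 0.803600
step 7 [3.5y] bond c/2=1/40: DF=(373423/400000 − 1/40·(0.961800+0.939000+0.901400+0.858700+0.832200+0.803600))/(1+1/40) = 977/1250 ≈ 0.781600

1 1/2 4809/5000
2 1 939/1000
3 3/2 4507/5000
4 2 8587/10000
5 5/2 4161/5000
6 3 2009/2500
7 7/2 977/1250
s(2y) = (1/(8587/10000) − 1)/(2) = 1413/17174 ≈ 8.2276%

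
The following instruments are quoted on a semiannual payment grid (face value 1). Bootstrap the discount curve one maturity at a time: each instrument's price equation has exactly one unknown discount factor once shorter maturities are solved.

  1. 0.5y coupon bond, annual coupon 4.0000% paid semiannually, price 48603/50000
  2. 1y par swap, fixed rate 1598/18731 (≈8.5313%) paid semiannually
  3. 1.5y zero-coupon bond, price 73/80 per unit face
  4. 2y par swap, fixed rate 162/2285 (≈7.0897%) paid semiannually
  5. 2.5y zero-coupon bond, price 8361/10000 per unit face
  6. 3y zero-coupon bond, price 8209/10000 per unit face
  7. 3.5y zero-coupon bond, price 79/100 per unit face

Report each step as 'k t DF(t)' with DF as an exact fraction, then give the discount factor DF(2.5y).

1 1/2 953/1000
2 1 9201/10000
3 3/2 73/80
4 2 544/625
5 5/2 8361/10000
6 3 8209/10000
7 7/2 79/100
DF(2.5y) = 8361/10000 ≈ 0.836100

step 1 [0.5y] bond c/2=1/50: DF=(48603/50000 − 1/50·(0))/(1+1/50) = 953/1000 ≈ 0.953000
step 2 [1y] swap r/2=799/18731: DF=(1 − 799/18731·(0.953000))/(1+799/18731) = 9201/10000 ≈ 0.920100
step 3 [1.5y] zero: DF = P = 73/80 ≈ 0.912500
step 4 [2y] swap r/2=81/2285: DF=(1 − 81/2285·(0.953000+0.920100+0.912500))/(1+81/2285) = 544/625 ≈ 0.870400
step 5 [2.5y] zero: DF = P = 8361/10000 ≈ 0.836100
step 6 [3y] zero: DF = P = 8209/10000 ≈ 0.820900
step 7 [3.5y] zero: DF = P = 79/100 ≈ 0.790000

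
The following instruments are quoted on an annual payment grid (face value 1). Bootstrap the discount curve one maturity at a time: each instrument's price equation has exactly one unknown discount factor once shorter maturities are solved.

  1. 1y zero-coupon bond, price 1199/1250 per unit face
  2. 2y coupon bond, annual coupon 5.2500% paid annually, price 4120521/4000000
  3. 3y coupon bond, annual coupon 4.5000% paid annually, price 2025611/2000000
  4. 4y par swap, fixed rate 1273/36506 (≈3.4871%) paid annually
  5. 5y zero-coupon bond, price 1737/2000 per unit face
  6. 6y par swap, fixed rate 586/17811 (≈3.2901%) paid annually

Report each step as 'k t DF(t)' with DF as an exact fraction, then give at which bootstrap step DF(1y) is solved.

step 1 [1y] zero: DF = P = 1199/1250 ≈ 0.959200
step 2 [2y] bond c/1=21/400: DF=(4120521/4000000 − 21/400·(0.959200))/(1+21/400) = 9309/10000 ≈ 0.930900
step 3 [3y] bond c/1=9/200: DF=(2025611/2000000 − 9/200·(0.959200+0.930900))/(1+9/200) = 4439/5000 ≈ 0.887800
step 4 [4y] swap r/1=1273/36506: DF=(1 − 1273/36506·(0.959200+0.930900+0.887800))/(1+1273/36506) = 8727/10000 ≈ 0.872700
step 5 [5y] zero: DF = P = 1737/2000 ≈ 0.868500
step 6 [6y] swap r/1=586/17811: DF=(1 − 586/17811·(0.959200+0.930900+0.887800+0.872700+0.868500))/(1+586/17811) = 4121/5000 ≈ 0.824200

1 1 1199/1250
2 2 9309/10000
3 3 4439/5000
4 4 8727/10000
5 5 1737/2000
6 6 4121/5000
DF(1y) is solved at step 1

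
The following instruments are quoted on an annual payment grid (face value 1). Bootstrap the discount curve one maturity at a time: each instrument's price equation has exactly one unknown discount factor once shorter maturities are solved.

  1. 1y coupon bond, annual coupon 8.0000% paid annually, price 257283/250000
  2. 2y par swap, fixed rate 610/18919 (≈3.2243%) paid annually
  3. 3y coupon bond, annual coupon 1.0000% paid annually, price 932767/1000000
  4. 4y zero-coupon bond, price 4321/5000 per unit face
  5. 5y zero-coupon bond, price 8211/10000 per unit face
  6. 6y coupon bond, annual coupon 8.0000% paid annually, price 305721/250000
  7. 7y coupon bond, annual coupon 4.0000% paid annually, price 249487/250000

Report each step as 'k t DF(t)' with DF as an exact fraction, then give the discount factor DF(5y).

1 1 9529/10000
2 2 939/1000
3 3 1131/1250
4 4 4321/5000
5 5 8211/10000
6 6 8003/10000
7 7 1891/2500
DF(5y) = 8211/10000 ≈ 0.821100

step 1 [1y] bond c/1=2/25: DF=(257283/250000 − 2/25·(0))/(1+2/25) = 9529/10000 ≈ 0.952900
step 2 [2y] swap r/1=610/18919: DF=(1 − 610/18919·(0.952900))/(1+610/18919) = 939/1000 ≈ 0.939000
step 3 [3y] bond c/1=1/100: DF=(932767/1000000 − 1/100·(0.952900+0.939000))/(1+1/100) = 1131/1250 ≈ 0.904800
step 4 [4y] zero: DF = P = 4321/5000 ≈ 0.864200
step 5 [5y] zero: DF = P = 8211/10000 ≈ 0.821100
step 6 [6y] bond c/1=2/25: DF=(305721/250000 − 2/25·(0.952900+0.939000+0.904800+0.864200+0.821100))/(1+2/25) = 8003/10000 ≈ 0.800300
step 7 [7y] bond c/1=1/25: DF=(249487/250000 − 1/25·(0.952900+0.939000+0.904800+0.864200+0.821100+0.800300))/(1+1/25) = 1891/2500 ≈ 0.756400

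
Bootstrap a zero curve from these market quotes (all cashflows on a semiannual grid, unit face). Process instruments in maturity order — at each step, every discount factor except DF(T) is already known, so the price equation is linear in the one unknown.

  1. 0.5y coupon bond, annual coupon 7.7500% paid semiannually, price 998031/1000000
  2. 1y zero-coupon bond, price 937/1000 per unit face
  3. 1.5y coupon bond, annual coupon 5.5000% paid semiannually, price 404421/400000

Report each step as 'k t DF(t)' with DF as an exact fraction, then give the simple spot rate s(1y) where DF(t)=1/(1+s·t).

1 1/2 1201/1250
2 1 937/1000
3 3/2 2333/2500
s(1y) = (1/(937/1000) − 1)/(1) = 63/937 ≈ 6.7236%

step 1 [0.5y] bond c/2=31/800: DF=(998031/1000000 − 31/800·(0))/(1+31/800) = 1201/1250 ≈ 0.960800
step 2 [1y] zero: DF = P = 937/1000 ≈ 0.937000
step 3 [1.5y] bond c/2=11/400: DF=(404421/400000 − 11/400·(0.960800+0.937000))/(1+11/400) = 2333/2500 ≈ 0.933200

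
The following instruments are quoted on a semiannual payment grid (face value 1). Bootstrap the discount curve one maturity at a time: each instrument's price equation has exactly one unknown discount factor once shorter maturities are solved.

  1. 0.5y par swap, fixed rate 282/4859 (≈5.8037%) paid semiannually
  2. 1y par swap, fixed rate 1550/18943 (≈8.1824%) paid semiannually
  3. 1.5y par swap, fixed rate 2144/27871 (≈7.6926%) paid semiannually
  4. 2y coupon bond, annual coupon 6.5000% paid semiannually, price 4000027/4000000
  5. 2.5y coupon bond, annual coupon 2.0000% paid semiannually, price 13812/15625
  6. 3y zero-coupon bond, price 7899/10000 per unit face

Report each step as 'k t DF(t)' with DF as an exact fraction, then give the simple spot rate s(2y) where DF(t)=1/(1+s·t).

step 1 [0.5y] swap r/2=141/4859: DF=(1 − 141/4859·(0))/(1+141/4859) = 4859/5000 ≈ 0.971800
step 2 [1y] swap r/2=775/18943: DF=(1 − 775/18943·(0.971800))/(1+775/18943) = 369/400 ≈ 0.922500
step 3 [1.5y] swap r/2=1072/27871: DF=(1 − 1072/27871·(0.971800+0.922500))/(1+1072/27871) = 558/625 ≈ 0.892800
step 4 [2y] bond c/2=13/400: DF=(4000027/4000000 − 13/400·(0.971800+0.922500+0.892800))/(1+13/400) = 1101/1250 ≈ 0.880800
step 5 [2.5y] bond c/2=1/100: DF=(13812/15625 − 1/100·(0.971800+0.922500+0.892800+0.880800))/(1+1/100) = 8389/10000 ≈ 0.838900
step 6 [3y] zero: DF = P = 7899/10000 ≈ 0.789900

1 1/2 4859/5000
2 1 369/400
3 3/2 558/625
4 2 1101/1250
5 5/2 8389/10000
6 3 7899/10000
s(2y) = (1/(1101/1250) − 1)/(2) = 149/2202 ≈ 6.7666%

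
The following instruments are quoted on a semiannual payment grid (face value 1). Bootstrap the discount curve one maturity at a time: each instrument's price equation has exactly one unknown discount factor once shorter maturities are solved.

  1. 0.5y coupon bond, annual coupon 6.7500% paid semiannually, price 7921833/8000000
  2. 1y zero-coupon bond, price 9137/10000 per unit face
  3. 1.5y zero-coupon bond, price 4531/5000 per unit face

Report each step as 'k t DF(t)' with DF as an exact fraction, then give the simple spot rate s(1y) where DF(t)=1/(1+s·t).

step 1 [0.5y] bond c/2=27/800: DF=(7921833/8000000 − 27/800·(0))/(1+27/800) = 9579/10000 ≈ 0.957900
step 2 [1y] zero: DF = P = 9137/10000 ≈ 0.913700
step 3 [1.5y] zero: DF = P = 4531/5000 ≈ 0.906200

1 1/2 9579/10000
2 1 9137/10000
3 3/2 4531/5000
s(1y) = (1/(9137/10000) − 1)/(1) = 863/9137 ≈ 9.4451%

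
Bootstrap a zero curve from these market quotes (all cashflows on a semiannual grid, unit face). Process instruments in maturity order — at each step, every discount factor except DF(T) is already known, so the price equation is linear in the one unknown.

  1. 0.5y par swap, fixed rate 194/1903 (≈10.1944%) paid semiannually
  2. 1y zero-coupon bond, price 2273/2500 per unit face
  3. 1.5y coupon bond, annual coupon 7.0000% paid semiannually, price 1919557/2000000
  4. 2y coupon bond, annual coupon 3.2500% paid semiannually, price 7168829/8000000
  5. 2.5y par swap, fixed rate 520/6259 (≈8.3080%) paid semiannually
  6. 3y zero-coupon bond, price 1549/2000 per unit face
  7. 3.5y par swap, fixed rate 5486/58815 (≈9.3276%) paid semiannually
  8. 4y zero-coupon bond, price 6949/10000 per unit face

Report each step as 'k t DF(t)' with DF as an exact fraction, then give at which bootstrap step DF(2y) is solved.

1 1/2 1903/2000
2 1 2273/2500
3 3/2 2161/2500
4 2 4191/5000
5 5/2 409/500
6 3 1549/2000
7 7/2 7257/10000
8 4 6949/10000
DF(2y) is solved at step 4

step 1 [0.5y] swap r/2=97/1903: DF=(1 − 97/1903·(0))/(1+97/1903) = 1903/2000 ≈ 0.951500
step 2 [1y] zero: DF = P = 2273/2500 ≈ 0.909200
step 3 [1.5y] bond c/2=7/200: DF=(1919557/2000000 − 7/200·(0.951500+0.909200))/(1+7/200) = 2161/2500 ≈ 0.864400
step 4 [2y] bond c/2=13/800: DF=(7168829/8000000 − 13/800·(0.951500+0.909200+0.864400))/(1+13/800) = 4191/5000 ≈ 0.838200
step 5 [2.5y] swap r/2=260/6259: DF=(1 − 260/6259·(0.951500+0.909200+0.864400+0.838200))/(1+260/6259) = 409/500 ≈ 0.818000
step 6 [3y] zero: DF = P = 1549/2000 ≈ 0.774500
step 7 [3.5y] swap r/2=2743/58815: DF=(1 − 2743/58815·(0.951500+0.909200+0.864400+0.838200+0.818000+0.774500))/(1+2743/58815) = 7257/10000 ≈ 0.725700
step 8 [4y] zero: DF = P = 6949/10000 ≈ 0.694900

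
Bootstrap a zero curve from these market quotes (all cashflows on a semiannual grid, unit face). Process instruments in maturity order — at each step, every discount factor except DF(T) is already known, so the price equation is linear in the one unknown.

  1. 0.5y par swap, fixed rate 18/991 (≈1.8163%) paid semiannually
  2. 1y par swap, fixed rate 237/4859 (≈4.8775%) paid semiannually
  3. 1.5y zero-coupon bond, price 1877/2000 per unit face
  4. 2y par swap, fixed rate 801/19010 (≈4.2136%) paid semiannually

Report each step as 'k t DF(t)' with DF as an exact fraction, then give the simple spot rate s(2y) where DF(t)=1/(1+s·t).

1 1/2 991/1000
2 1 4763/5000
3 3/2 1877/2000
4 2 9199/10000
s(2y) = (1/(9199/10000) − 1)/(2) = 801/18398 ≈ 4.3537%

step 1 [0.5y] swap r/2=9/991: DF=(1 − 9/991·(0))/(1+9/991) = 991/1000 ≈ 0.991000
step 2 [1y] swap r/2=237/9718: DF=(1 − 237/9718·(0.991000))/(1+237/9718) = 4763/5000 ≈ 0.952600
step 3 [1.5y] zero: DF = P = 1877/2000 ≈ 0.938500
step 4 [2y] swap r/2=801/38020: DF=(1 − 801/38020·(0.991000+0.952600+0.938500))/(1+801/38020) = 9199/10000 ≈ 0.919900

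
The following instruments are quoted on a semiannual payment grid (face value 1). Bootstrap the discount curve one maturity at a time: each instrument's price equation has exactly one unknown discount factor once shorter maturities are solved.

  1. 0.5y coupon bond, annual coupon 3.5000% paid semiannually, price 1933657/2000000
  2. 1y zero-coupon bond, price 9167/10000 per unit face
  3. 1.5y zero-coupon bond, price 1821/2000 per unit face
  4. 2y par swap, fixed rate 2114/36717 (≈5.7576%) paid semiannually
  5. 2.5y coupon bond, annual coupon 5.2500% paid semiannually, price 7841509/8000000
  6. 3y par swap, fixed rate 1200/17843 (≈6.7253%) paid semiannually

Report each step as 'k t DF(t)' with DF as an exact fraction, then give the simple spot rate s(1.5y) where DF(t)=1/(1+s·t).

step 1 [0.5y] bond c/2=7/400: DF=(1933657/2000000 − 7/400·(0))/(1+7/400) = 4751/5000 ≈ 0.950200
step 2 [1y] zero: DF = P = 9167/10000 ≈ 0.916700
step 3 [1.5y] zero: DF = P = 1821/2000 ≈ 0.910500
step 4 [2y] swap r/2=1057/36717: DF=(1 − 1057/36717·(0.950200+0.916700+0.910500))/(1+1057/36717) = 8943/10000 ≈ 0.894300
step 5 [2.5y] bond c/2=21/800: DF=(7841509/8000000 − 21/800·(0.950200+0.916700+0.910500+0.894300))/(1+21/800) = 2153/2500 ≈ 0.861200
step 6 [3y] swap r/2=600/17843: DF=(1 − 600/17843·(0.950200+0.916700+0.910500+0.894300+0.861200))/(1+600/17843) = 41/50 ≈ 0.820000

1 1/2 4751/5000
2 1 9167/10000
3 3/2 1821/2000
4 2 8943/10000
5 5/2 2153/2500
6 3 41/50
s(1.5y) = (1/(1821/2000) − 1)/(3/2) = 358/5463 ≈ 6.5532%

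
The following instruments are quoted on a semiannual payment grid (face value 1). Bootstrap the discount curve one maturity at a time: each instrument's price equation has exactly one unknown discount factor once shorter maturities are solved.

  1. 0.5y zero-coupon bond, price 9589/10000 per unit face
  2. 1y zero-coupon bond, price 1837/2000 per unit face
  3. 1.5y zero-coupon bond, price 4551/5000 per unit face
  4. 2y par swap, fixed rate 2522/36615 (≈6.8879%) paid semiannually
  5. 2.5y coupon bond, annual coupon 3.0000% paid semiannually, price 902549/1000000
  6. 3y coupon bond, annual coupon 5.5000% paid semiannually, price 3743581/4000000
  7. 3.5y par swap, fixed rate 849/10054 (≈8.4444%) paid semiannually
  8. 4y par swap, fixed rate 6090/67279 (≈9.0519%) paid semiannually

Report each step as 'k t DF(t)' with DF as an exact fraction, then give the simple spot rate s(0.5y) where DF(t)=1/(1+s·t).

1 1/2 9589/10000
2 1 1837/2000
3 3/2 4551/5000
4 2 8739/10000
5 5/2 8351/10000
6 3 1581/2000
7 7/2 7453/10000
8 4 1391/2000
s(0.5y) = (1/(9589/10000) − 1)/(1/2) = 822/9589 ≈ 8.5723%

step 1 [0.5y] zero: DF = P = 9589/10000 ≈ 0.958900
step 2 [1y] zero: DF = P = 1837/2000 ≈ 0.918500
step 3 [1.5y] zero: DF = P = 4551/5000 ≈ 0.910200
step 4 [2y] swap r/2=1261/36615: DF=(1 − 1261/36615·(0.958900+0.918500+0.910200))/(1+1261/36615) = 8739/10000 ≈ 0.873900
step 5 [2.5y] bond c/2=3/200: DF=(902549/1000000 − 3/200·(0.958900+0.918500+0.910200+0.873900))/(1+3/200) = 8351/10000 ≈ 0.835100
step 6 [3y] bond c/2=11/400: DF=(3743581/4000000 − 11/400·(0.958900+0.918500+0.910200+0.873900+0.835100))/(1+11/400) = 1581/2000 ≈ 0.790500
step 7 [3.5y] swap r/2=849/20108: DF=(1 − 849/20108·(0.958900+0.918500+0.910200+0.873900+0.835100+0.790500))/(1+849/20108) = 7453/10000 ≈ 0.745300
step 8 [4y] swap r/2=3045/67279: DF=(1 − 3045/67279·(0.958900+0.918500+0.910200+0.873900+0.835100+0.790500+0.745300))/(1+3045/67279) = 1391/2000 ≈ 0.695500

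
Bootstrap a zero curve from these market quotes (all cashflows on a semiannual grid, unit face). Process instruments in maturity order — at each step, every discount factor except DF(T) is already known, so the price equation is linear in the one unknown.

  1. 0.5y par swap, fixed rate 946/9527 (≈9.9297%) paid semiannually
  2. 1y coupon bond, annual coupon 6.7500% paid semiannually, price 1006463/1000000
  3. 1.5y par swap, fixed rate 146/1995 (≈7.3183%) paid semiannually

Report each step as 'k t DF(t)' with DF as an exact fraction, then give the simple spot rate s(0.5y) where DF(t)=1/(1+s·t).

step 1 [0.5y] swap r/2=473/9527: DF=(1 − 473/9527·(0))/(1+473/9527) = 9527/10000 ≈ 0.952700
step 2 [1y] bond c/2=27/800: DF=(1006463/1000000 − 27/800·(0.952700))/(1+27/800) = 377/400 ≈ 0.942500
step 3 [1.5y] swap r/2=73/1995: DF=(1 − 73/1995·(0.952700+0.942500))/(1+73/1995) = 4489/5000 ≈ 0.897800

1 1/2 9527/10000
2 1 377/400
3 3/2 4489/5000
s(0.5y) = (1/(9527/10000) − 1)/(1/2) = 946/9527 ≈ 9.9297%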